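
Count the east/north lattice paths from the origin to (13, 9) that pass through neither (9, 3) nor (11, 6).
Number of paths = 349460

Inclusion–exclusion. Total paths: C(22, 13) = 497420. Through P₁: C(12, 9)·C(10, 4) = 46200. Through P₂: C(17, 11)·C(5, 2) = 123760. Since P₁ is strictly southwest of P₂, a monotone path through both must visit P₁ then P₂; paths through both = C(12, 9)·C(5, 2)·C(5, 2) = 22000. Avoid both = 497420 − 46200 − 123760 + 22000 = 349460.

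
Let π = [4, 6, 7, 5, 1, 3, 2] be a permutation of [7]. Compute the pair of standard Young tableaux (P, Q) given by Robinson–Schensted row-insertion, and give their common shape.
P = [1, 2, 7] / [3, 5] / [4] / [6];  Q = [1, 2, 3] / [4, 6] / [5] / [7];  common shape = (3, 2, 1, 1)

Row-insert the values π_1, π_2, … into P one at a time, bumping the leftmost entry strictly greater than the inserted value down to the next row. The recording tableau Q records, in position (i, j), the step at which that cell was added to P.
  Insert 4 (step 1): P = [4];  Q = [1]
  Insert 6 (step 2): P = [4, 6];  Q = [1, 2]
  Insert 7 (step 3): P = [4, 6, 7];  Q = [1, 2, 3]
  Insert 5 (step 4): P = [4, 5, 7] / [6];  Q = [1, 2, 3] / [4]
  Insert 1 (step 5): P = [1, 5, 7] / [4] / [6];  Q = [1, 2, 3] / [4] / [5]
  Insert 3 (step 6): P = [1, 3, 7] / [4, 5] / [6];  Q = [1, 2, 3] / [4, 6] / [5]
  Insert 2 (step 7): P = [1, 2, 7] / [3, 5] / [4] / [6];  Q = [1, 2, 3] / [4, 6] / [5] / [7]
Final shape: (3, 2, 1, 1).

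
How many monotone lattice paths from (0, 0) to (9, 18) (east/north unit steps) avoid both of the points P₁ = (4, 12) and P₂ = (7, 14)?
Number of paths = 2374785

Inclusion–exclusion. Total paths: C(27, 9) = 4686825. Through P₁: C(16, 4)·C(11, 5) = 840840. Through P₂: C(21, 7)·C(6, 2) = 1744200. Since P₁ is strictly southwest of P₂, a monotone path through both must visit P₁ then P₂; paths through both = C(16, 4)·C(5, 3)·C(6, 2) = 273000. Avoid both = 4686825 − 840840 − 1744200 + 273000 = 2374785.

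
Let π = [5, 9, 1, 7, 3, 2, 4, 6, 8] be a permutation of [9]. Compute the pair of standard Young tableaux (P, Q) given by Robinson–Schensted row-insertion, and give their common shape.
P = [1, 2, 4, 6, 8] / [3, 7] / [5] / [9];  Q = [1, 2, 7, 8, 9] / [3, 4] / [5] / [6];  common shape = (5, 2, 1, 1)

Row-insert the values π_1, π_2, … into P one at a time, bumping the leftmost entry strictly greater than the inserted value down to the next row. The recording tableau Q records, in position (i, j), the step at which that cell was added to P.
  Insert 5 (step 1): P = [5];  Q = [1]
  Insert 9 (step 2): P = [5, 9];  Q = [1, 2]
  Insert 1 (step 3): P = [1, 9] / [5];  Q = [1, 2] / [3]
  Insert 7 (step 4): P = [1, 7] / [5, 9];  Q = [1, 2] / [3, 4]
  Insert 3 (step 5): P = [1, 3] / [5, 7] / [9];  Q = [1, 2] / [3, 4] / [5]
  Insert 2 (step 6): P = [1, 2] / [3, 7] / [5] / [9];  Q = [1, 2] / [3, 4] / [5] / [6]
  Insert 4 (step 7): P = [1, 2, 4] / [3, 7] / [5] / [9];  Q = [1, 2, 7] / [3, 4] / [5] / [6]
  Insert 6 (step 8): P = [1, 2, 4, 6] / [3, 7] / [5] / [9];  Q = [1, 2, 7, 8] / [3, 4] / [5] / [6]
  Insert 8 (step 9): P = [1, 2, 4, 6, 8] / [3, 7] / [5] / [9];  Q = [1, 2, 7, 8, 9] / [3, 4] / [5] / [6]
Final shape: (5, 2, 1, 1).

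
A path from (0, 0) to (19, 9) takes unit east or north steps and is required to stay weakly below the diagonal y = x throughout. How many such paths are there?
Number of paths = 3798795

By the reflection principle (André's argument), the number of monotone paths to (19, 9) with n ≤ m that never go above y = x is C(28, 19) − C(28, 20) = 6906900 − 3108105 = 3798795.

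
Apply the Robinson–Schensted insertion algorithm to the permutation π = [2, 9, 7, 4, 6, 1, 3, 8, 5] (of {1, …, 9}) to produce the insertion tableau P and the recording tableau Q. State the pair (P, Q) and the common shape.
P = [1, 3, 5, 8] / [2, 4, 6] / [7] / [9];  Q = [1, 2, 5, 8] / [3, 7, 9] / [4] / [6];  common shape = (4, 3, 1, 1)

Row-insert the values π_1, π_2, … into P one at a time, bumping the leftmost entry strictly greater than the inserted value down to the next row. The recording tableau Q records, in position (i, j), the step at which that cell was added to P.
  Insert 2 (step 1): P = [2];  Q = [1]
  Insert 9 (step 2): P = [2, 9];  Q = [1, 2]
  Insert 7 (step 3): P = [2, 7] / [9];  Q = [1, 2] / [3]
  Insert 4 (step 4): P = [2, 4] / [7] / [9];  Q = [1, 2] / [3] / [4]
  Insert 6 (step 5): P = [2, 4, 6] / [7] / [9];  Q = [1, 2, 5] / [3] / [4]
  Insert 1 (step 6): P = [1, 4, 6] / [2] / [7] / [9];  Q = [1, 2, 5] / [3] / [4] / [6]
  Insert 3 (step 7): P = [1, 3, 6] / [2, 4] / [7] / [9];  Q = [1, 2, 5] / [3, 7] / [4] / [6]
  Insert 8 (step 8): P = [1, 3, 6, 8] / [2, 4] / [7] / [9];  Q = [1, 2, 5, 8] / [3, 7] / [4] / [6]
  Insert 5 (step 9): P = [1, 3, 5, 8] / [2, 4, 6] / [7] / [9];  Q = [1, 2, 5, 8] / [3, 7, 9] / [4] / [6]
Final shape: (4, 3, 1, 1).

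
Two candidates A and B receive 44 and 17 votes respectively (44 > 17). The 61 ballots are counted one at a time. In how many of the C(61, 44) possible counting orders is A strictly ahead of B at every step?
Strict-lead orderings = 237613302827775

Total orderings of the 61 votes with 44 for A: C(61, 44) = 536830054536825. By the Bertrand ballot formula (Cycle Lemma / reflection principle), the number of orderings in which A is strictly ahead of B throughout is (p − q)/(p + q) · C(p + q, p) = (44 − 17)/(44 + 17) · 536830054536825 = 237613302827775.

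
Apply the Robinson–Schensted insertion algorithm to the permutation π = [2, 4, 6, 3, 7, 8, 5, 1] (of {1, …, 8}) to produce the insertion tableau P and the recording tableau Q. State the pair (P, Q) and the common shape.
P = [1, 3, 5, 7, 8] / [2, 6] / [4];  Q = [1, 2, 3, 5, 6] / [4, 7] / [8];  common shape = (5, 2, 1)

Row-insert the values π_1, π_2, … into P one at a time, bumping the leftmost entry strictly greater than the inserted value down to the next row. The recording tableau Q records, in position (i, j), the step at which that cell was added to P.
  Insert 2 (step 1): P = [2];  Q = [1]
  Insert 4 (step 2): P = [2, 4];  Q = [1, 2]
  Insert 6 (step 3): P = [2, 4, 6];  Q = [1, 2, 3]
  Insert 3 (step 4): P = [2, 3, 6] / [4];  Q = [1, 2, 3] / [4]
  Insert 7 (step 5): P = [2, 3, 6, 7] / [4];  Q = [1, 2, 3, 5] / [4]
  Insert 8 (step 6): P = [2, 3, 6, 7, 8] / [4];  Q = [1, 2, 3, 5, 6] / [4]
  Insert 5 (step 7): P = [2, 3, 5, 7, 8] / [4, 6];  Q = [1, 2, 3, 5, 6] / [4, 7]
  Insert 1 (step 8): P = [1, 3, 5, 7, 8] / [2, 6] / [4];  Q = [1, 2, 3, 5, 6] / [4, 7] / [8]
Final shape: (5, 2, 1).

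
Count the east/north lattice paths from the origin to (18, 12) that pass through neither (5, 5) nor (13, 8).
Number of paths = 46557525

Inclusion–exclusion. Total paths: C(30, 18) = 86493225. Through P₁: C(10, 5)·C(20, 13) = 19535040. Through P₂: C(21, 13)·C(9, 5) = 25639740. Since P₁ is strictly southwest of P₂, a monotone path through both must visit P₁ then P₂; paths through both = C(10, 5)·C(11, 8)·C(9, 5) = 5239080. Avoid both = 86493225 − 19535040 − 25639740 + 5239080 = 46557525.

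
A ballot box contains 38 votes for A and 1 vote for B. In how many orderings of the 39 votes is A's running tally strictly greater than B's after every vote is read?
Strict-lead orderings = 37

Total orderings of the 39 votes with 38 for A: C(39, 38) = 39. By the Bertrand ballot formula (Cycle Lemma / reflection principle), the number of orderings in which A is strictly ahead of B throughout is (p − q)/(p + q) · C(p + q, p) = (38 − 1)/(38 + 1) · 39 = 37.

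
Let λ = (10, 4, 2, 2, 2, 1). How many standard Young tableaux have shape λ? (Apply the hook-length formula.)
# SYT of shape (10, 4, 2, 2, 2, 1) = 146241480

Hook-length formula: f^λ = n! / Π hook(c), product over all cells c of the Young diagram. For λ = (10, 4, 2, 2, 2, 1), n = 21 boxes. Hook lengths by row (left-to-right, top-to-bottom): [15, 13, 9, 8, 6, 5, 4, 3, 2, 1]; [8, 6, 2, 1]; [5, 3]; [4, 2]; [3, 1]; [1]. Product of hooks = 349360128000. So f^λ = 21! / 349360128000 = 51090942171709440000 / 349360128000 = 146241480.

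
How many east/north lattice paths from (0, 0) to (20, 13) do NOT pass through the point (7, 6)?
Number of paths = 440142120

Total paths from (0, 0) to (20, 13): C(33, 20) = 573166440. Paths through (7, 6): (paths (0, 0) → (7, 6)) × (paths (7, 6) → (20, 13)) = C(13, 7) · C(20, 13) = 1716 · 77520 = 133024320. Avoidance count = 573166440 − 133024320 = 440142120.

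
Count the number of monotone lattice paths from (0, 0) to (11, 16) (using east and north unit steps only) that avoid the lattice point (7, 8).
Number of paths = 9852570

Total paths from (0, 0) to (11, 16): C(27, 11) = 13037895. Paths through (7, 8): (paths (0, 0) → (7, 8)) × (paths (7, 8) → (11, 16)) = C(15, 7) · C(12, 4) = 6435 · 495 = 3185325. Avoidance count = 13037895 − 3185325 = 9852570.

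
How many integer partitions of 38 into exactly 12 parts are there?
p(38, 12 parts) = 2063

Partitions of n into exactly k parts are in bijection with partitions of n − k into at most k parts (subtract 1 from each part). So p(38, exactly 12) = p(26, parts ≤ 12). Computing via the recurrence p(m, j) = p(m, j−1) + p(m−j, j) gives 2063.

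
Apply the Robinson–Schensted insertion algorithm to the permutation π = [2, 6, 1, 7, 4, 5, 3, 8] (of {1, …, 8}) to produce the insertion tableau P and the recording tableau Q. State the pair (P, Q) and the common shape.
P = [1, 3, 5, 8] / [2, 4, 7] / [6];  Q = [1, 2, 4, 8] / [3, 5, 6] / [7];  common shape = (4, 3, 1)

Row-insert the values π_1, π_2, … into P one at a time, bumping the leftmost entry strictly greater than the inserted value down to the next row. The recording tableau Q records, in position (i, j), the step at which that cell was added to P.
  Insert 2 (step 1): P = [2];  Q = [1]
  Insert 6 (step 2): P = [2, 6];  Q = [1, 2]
  Insert 1 (step 3): P = [1, 6] / [2];  Q = [1, 2] / [3]
  Insert 7 (step 4): P = [1, 6, 7] / [2];  Q = [1, 2, 4] / [3]
  Insert 4 (step 5): P = [1, 4, 7] / [2, 6];  Q = [1, 2, 4] / [3, 5]
  Insert 5 (step 6): P = [1, 4, 5] / [2, 6, 7];  Q = [1, 2, 4] / [3, 5, 6]
  Insert 3 (step 7): P = [1, 3, 5] / [2, 4, 7] / [6];  Q = [1, 2, 4] / [3, 5, 6] / [7]
  Insert 8 (step 8): P = [1, 3, 5, 8] / [2, 4, 7] / [6];  Q = [1, 2, 4, 8] / [3, 5, 6] / [7]
Final shape: (4, 3, 1).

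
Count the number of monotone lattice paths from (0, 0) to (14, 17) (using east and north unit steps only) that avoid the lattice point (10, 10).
Number of paths = 204213045

Total paths from (0, 0) to (14, 17): C(31, 14) = 265182525. Paths through (10, 10): (paths (0, 0) → (10, 10)) × (paths (10, 10) → (14, 17)) = C(20, 10) · C(11, 4) = 184756 · 330 = 60969480. Avoidance count = 265182525 − 60969480 = 204213045.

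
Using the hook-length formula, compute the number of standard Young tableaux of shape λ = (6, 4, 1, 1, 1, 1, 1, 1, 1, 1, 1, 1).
# SYT of shape (6, 4, 1, 1, 1, 1, 1, 1, 1, 1, 1, 1) = 1956240

Hook-length formula: f^λ = n! / Π hook(c), product over all cells c of the Young diagram. For λ = (6, 4, 1, 1, 1, 1, 1, 1, 1, 1, 1, 1), n = 20 boxes. Hook lengths by row (left-to-right, top-to-bottom): [17, 6, 5, 4, 2, 1]; [14, 3, 2, 1]; [10]; [9]; [8]; [7]; [6]; [5]; [4]; [3]; [2]; [1]. Product of hooks = 1243662336000. So f^λ = 20! / 1243662336000 = 2432902008176640000 / 1243662336000 = 1956240.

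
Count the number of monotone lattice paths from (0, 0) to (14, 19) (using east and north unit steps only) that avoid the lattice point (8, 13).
Number of paths = 630784440

Total paths from (0, 0) to (14, 19): C(33, 14) = 818809200. Paths through (8, 13): (paths (0, 0) → (8, 13)) × (paths (8, 13) → (14, 19)) = C(21, 8) · C(12, 6) = 203490 · 924 = 188024760. Avoidance count = 818809200 − 188024760 = 630784440.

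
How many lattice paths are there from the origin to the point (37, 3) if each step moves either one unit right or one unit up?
Number of paths = 9880

A monotone lattice path from (0, 0) to (37, 3) consists of 37 east steps and 3 north steps in some order, so it is determined by which 37 of the 40 steps are east. The count is C(40, 37) = 9880.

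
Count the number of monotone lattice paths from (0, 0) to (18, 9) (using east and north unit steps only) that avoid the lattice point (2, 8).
Number of paths = 4686060

Total paths from (0, 0) to (18, 9): C(27, 18) = 4686825. Paths through (2, 8): (paths (0, 0) → (2, 8)) × (paths (2, 8) → (18, 9)) = C(10, 2) · C(17, 16) = 45 · 17 = 765. Avoidance count = 4686825 − 765 = 4686060.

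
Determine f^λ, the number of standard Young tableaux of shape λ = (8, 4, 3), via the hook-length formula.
# SYT of shape (8, 4, 3) = 35035

Hook-length formula: f^λ = n! / Π hook(c), product over all cells c of the Young diagram. For λ = (8, 4, 3), n = 15 boxes. Hook lengths by row (left-to-right, top-to-bottom): [10, 9, 8, 6, 4, 3, 2, 1]; [5, 4, 3, 1]; [3, 2, 1]. Product of hooks = 37324800. So f^λ = 15! / 37324800 = 1307674368000 / 37324800 = 35035.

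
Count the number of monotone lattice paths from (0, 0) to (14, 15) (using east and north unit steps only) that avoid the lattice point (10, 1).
Number of paths = 77525100

Total paths from (0, 0) to (14, 15): C(29, 14) = 77558760. Paths through (10, 1): (paths (0, 0) → (10, 1)) × (paths (10, 1) → (14, 15)) = C(11, 10) · C(18, 4) = 11 · 3060 = 33660. Avoidance count = 77558760 − 33660 = 77525100.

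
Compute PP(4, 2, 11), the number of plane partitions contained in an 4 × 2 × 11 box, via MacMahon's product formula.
PP(4, 2, 11) = 496860

Evaluate the triple product over i = 1..4, j = 1..2, k = 1..11. The factors are (2/1) · (3/2) · (4/3) · (5/4) · (6/5) · (7/6) · (8/7) · (9/8) · … (88 factors total). The numerators and denominators telescope so the product is an integer; carrying out the multiplication exactly gives PP(4, 2, 11) = 496860.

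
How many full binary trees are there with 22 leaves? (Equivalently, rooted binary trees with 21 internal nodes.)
C_21 = 24466267020

These full binary trees are counted by the Catalan number C_n = (1/(n + 1)) · C(2n, n). For n = 21: C_21 = (1/22) · C(42, 21) = 538257874440/22 = 24466267020.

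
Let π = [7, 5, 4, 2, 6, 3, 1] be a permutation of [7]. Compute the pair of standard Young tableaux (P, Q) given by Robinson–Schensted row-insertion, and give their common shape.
P = [1, 3] / [2, 6] / [4] / [5] / [7];  Q = [1, 5] / [2, 6] / [3] / [4] / [7];  common shape = (2, 2, 1, 1, 1)

Row-insert the values π_1, π_2, … into P one at a time, bumping the leftmost entry strictly greater than the inserted value down to the next row. The recording tableau Q records, in position (i, j), the step at which that cell was added to P.
  Insert 7 (step 1): P = [7];  Q = [1]
  Insert 5 (step 2): P = [5] / [7];  Q = [1] / [2]
  Insert 4 (step 3): P = [4] / [5] / [7];  Q = [1] / [2] / [3]
  Insert 2 (step 4): P = [2] / [4] / [5] / [7];  Q = [1] / [2] / [3] / [4]
  Insert 6 (step 5): P = [2, 6] / [4] / [5] / [7];  Q = [1, 5] / [2] / [3] / [4]
  Insert 3 (step 6): P = [2, 3] / [4, 6] / [5] / [7];  Q = [1, 5] / [2, 6] / [3] / [4]
  Insert 1 (step 7): P = [1, 3] / [2, 6] / [4] / [5] / [7];  Q = [1, 5] / [2, 6] / [3] / [4] / [7]
Final shape: (2, 2, 1, 1, 1).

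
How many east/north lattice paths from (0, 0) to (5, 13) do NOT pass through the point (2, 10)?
Number of paths = 7248

Total paths from (0, 0) to (5, 13): C(18, 5) = 8568. Paths through (2, 10): (paths (0, 0) → (2, 10)) × (paths (2, 10) → (5, 13)) = C(12, 2) · C(6, 3) = 66 · 20 = 1320. Avoidance count = 8568 − 1320 = 7248.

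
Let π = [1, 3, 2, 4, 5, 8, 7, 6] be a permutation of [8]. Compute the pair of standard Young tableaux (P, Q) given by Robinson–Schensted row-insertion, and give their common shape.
P = [1, 2, 4, 5, 6] / [3, 7] / [8];  Q = [1, 2, 4, 5, 6] / [3, 7] / [8];  common shape = (5, 2, 1)

Row-insert the values π_1, π_2, … into P one at a time, bumping the leftmost entry strictly greater than the inserted value down to the next row. The recording tableau Q records, in position (i, j), the step at which that cell was added to P.
  Insert 1 (step 1): P = [1];  Q = [1]
  Insert 3 (step 2): P = [1, 3];  Q = [1, 2]
  Insert 2 (step 3): P = [1, 2] / [3];  Q = [1, 2] / [3]
  Insert 4 (step 4): P = [1, 2, 4] / [3];  Q = [1, 2, 4] / [3]
  Insert 5 (step 5): P = [1, 2, 4, 5] / [3];  Q = [1, 2, 4, 5] / [3]
  Insert 8 (step 6): P = [1, 2, 4, 5, 8] / [3];  Q = [1, 2, 4, 5, 6] / [3]
  Insert 7 (step 7): P = [1, 2, 4, 5, 7] / [3, 8];  Q = [1, 2, 4, 5, 6] / [3, 7]
  Insert 6 (step 8): P = [1, 2, 4, 5, 6] / [3, 7] / [8];  Q = [1, 2, 4, 5, 6] / [3, 7] / [8]
Final shape: (5, 2, 1).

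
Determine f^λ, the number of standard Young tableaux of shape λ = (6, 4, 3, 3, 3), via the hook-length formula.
# SYT of shape (6, 4, 3, 3, 3) = 11639628

Hook-length formula: f^λ = n! / Π hook(c), product over all cells c of the Young diagram. For λ = (6, 4, 3, 3, 3), n = 19 boxes. Hook lengths by row (left-to-right, top-to-bottom): [10, 9, 8, 4, 2, 1]; [7, 6, 5, 1]; [5, 4, 3]; [4, 3, 2]; [3, 2, 1]. Product of hooks = 10450944000. So f^λ = 19! / 10450944000 = 121645100408832000 / 10450944000 = 11639628.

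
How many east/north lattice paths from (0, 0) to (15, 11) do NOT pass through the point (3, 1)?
Number of paths = 5139576

Total paths from (0, 0) to (15, 11): C(26, 15) = 7726160. Paths through (3, 1): (paths (0, 0) → (3, 1)) × (paths (3, 1) → (15, 11)) = C(4, 3) · C(22, 12) = 4 · 646646 = 2586584. Avoidance count = 7726160 − 2586584 = 5139576.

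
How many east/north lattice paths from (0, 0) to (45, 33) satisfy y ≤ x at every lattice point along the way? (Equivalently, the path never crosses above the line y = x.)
Number of paths = 3081049081728492337190

By the reflection principle (André's argument), the number of monotone paths to (45, 33) with n ≤ m that never go above y = x is C(78, 45) − C(78, 46) = 10902173673808511346980 − 7821124592080019009790 = 3081049081728492337190.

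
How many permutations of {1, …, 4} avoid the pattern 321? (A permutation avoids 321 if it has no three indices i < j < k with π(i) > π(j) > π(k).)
C_4 = 14

These 321-avoiding permutations are counted by the Catalan number C_n = (1/(n + 1)) · C(2n, n). For n = 4: C_4 = (1/5) · C(8, 4) = 70/5 = 14.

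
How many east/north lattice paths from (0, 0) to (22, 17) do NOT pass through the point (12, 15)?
Number of paths = 49873783050

Total paths from (0, 0) to (22, 17): C(39, 22) = 51021117810. Paths through (12, 15): (paths (0, 0) → (12, 15)) × (paths (12, 15) → (22, 17)) = C(27, 12) · C(12, 10) = 17383860 · 66 = 1147334760. Avoidance count = 51021117810 − 1147334760 = 49873783050.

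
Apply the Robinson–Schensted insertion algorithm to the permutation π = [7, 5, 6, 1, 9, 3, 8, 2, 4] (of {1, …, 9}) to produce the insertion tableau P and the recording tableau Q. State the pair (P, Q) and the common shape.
P = [1, 2, 4] / [3, 6, 8] / [5, 9] / [7];  Q = [1, 3, 5] / [2, 6, 7] / [4, 9] / [8];  common shape = (3, 3, 2, 1)

Row-insert the values π_1, π_2, … into P one at a time, bumping the leftmost entry strictly greater than the inserted value down to the next row. The recording tableau Q records, in position (i, j), the step at which that cell was added to P.
  Insert 7 (step 1): P = [7];  Q = [1]
  Insert 5 (step 2): P = [5] / [7];  Q = [1] / [2]
  Insert 6 (step 3): P = [5, 6] / [7];  Q = [1, 3] / [2]
  Insert 1 (step 4): P = [1, 6] / [5] / [7];  Q = [1, 3] / [2] / [4]
  Insert 9 (step 5): P = [1, 6, 9] / [5] / [7];  Q = [1, 3, 5] / [2] / [4]
  Insert 3 (step 6): P = [1, 3, 9] / [5, 6] / [7];  Q = [1, 3, 5] / [2, 6] / [4]
  Insert 8 (step 7): P = [1, 3, 8] / [5, 6, 9] / [7];  Q = [1, 3, 5] / [2, 6, 7] / [4]
  Insert 2 (step 8): P = [1, 2, 8] / [3, 6, 9] / [5] / [7];  Q = [1, 3, 5] / [2, 6, 7] / [4] / [8]
  Insert 4 (step 9): P = [1, 2, 4] / [3, 6, 8] / [5, 9] / [7];  Q = [1, 3, 5] / [2, 6, 7] / [4, 9] / [8]
Final shape: (3, 3, 2, 1).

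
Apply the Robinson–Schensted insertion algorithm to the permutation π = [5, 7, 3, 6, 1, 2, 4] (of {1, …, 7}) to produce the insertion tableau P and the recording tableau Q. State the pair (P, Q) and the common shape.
P = [1, 2, 4] / [3, 6] / [5, 7];  Q = [1, 2, 7] / [3, 4] / [5, 6];  common shape = (3, 2, 2)

Row-insert the values π_1, π_2, … into P one at a time, bumping the leftmost entry strictly greater than the inserted value down to the next row. The recording tableau Q records, in position (i, j), the step at which that cell was added to P.
  Insert 5 (step 1): P = [5];  Q = [1]
  Insert 7 (step 2): P = [5, 7];  Q = [1, 2]
  Insert 3 (step 3): P = [3, 7] / [5];  Q = [1, 2] / [3]
  Insert 6 (step 4): P = [3, 6] / [5, 7];  Q = [1, 2] / [3, 4]
  Insert 1 (step 5): P = [1, 6] / [3, 7] / [5];  Q = [1, 2] / [3, 4] / [5]
  Insert 2 (step 6): P = [1, 2] / [3, 6] / [5, 7];  Q = [1, 2] / [3, 4] / [5, 6]
  Insert 4 (step 7): P = [1, 2, 4] / [3, 6] / [5, 7];  Q = [1, 2, 7] / [3, 4] / [5, 6]
Final shape: (3, 2, 2).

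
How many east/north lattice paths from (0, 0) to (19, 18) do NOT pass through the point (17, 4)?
Number of paths = 17671913700

Total paths from (0, 0) to (19, 18): C(37, 19) = 17672631900. Paths through (17, 4): (paths (0, 0) → (17, 4)) × (paths (17, 4) → (19, 18)) = C(21, 17) · C(16, 2) = 5985 · 120 = 718200. Avoidance count = 17672631900 − 718200 = 17671913700.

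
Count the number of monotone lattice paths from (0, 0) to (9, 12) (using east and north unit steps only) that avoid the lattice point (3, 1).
Number of paths = 244426

Total paths from (0, 0) to (9, 12): C(21, 9) = 293930. Paths through (3, 1): (paths (0, 0) → (3, 1)) × (paths (3, 1) → (9, 12)) = C(4, 3) · C(17, 6) = 4 · 12376 = 49504. Avoidance count = 293930 − 49504 = 244426.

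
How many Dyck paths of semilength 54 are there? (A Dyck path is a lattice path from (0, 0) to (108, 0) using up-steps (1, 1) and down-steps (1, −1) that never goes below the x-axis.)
C_54 = 451959718027953471447609509424

These Dyck paths are counted by the Catalan number C_n = (1/(n + 1)) · C(2n, n). For n = 54: C_54 = (1/55) · C(108, 54) = 24857784491537440929618523018320/55 = 451959718027953471447609509424.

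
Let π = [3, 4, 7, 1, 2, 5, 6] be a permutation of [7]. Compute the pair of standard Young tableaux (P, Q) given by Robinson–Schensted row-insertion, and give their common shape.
P = [1, 2, 5, 6] / [3, 4, 7];  Q = [1, 2, 3, 7] / [4, 5, 6];  common shape = (4, 3)

Row-insert the values π_1, π_2, … into P one at a time, bumping the leftmost entry strictly greater than the inserted value down to the next row. The recording tableau Q records, in position (i, j), the step at which that cell was added to P.
  Insert 3 (step 1): P = [3];  Q = [1]
  Insert 4 (step 2): P = [3, 4];  Q = [1, 2]
  Insert 7 (step 3): P = [3, 4, 7];  Q = [1, 2, 3]
  Insert 1 (step 4): P = [1, 4, 7] / [3];  Q = [1, 2, 3] / [4]
  Insert 2 (step 5): P = [1, 2, 7] / [3, 4];  Q = [1, 2, 3] / [4, 5]
  Insert 5 (step 6): P = [1, 2, 5] / [3, 4, 7];  Q = [1, 2, 3] / [4, 5, 6]
  Insert 6 (step 7): P = [1, 2, 5, 6] / [3, 4, 7];  Q = [1, 2, 3, 7] / [4, 5, 6]
Final shape: (4, 3).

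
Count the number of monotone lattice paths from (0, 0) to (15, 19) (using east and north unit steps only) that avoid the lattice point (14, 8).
Number of paths = 1852130280

Total paths from (0, 0) to (15, 19): C(34, 15) = 1855967520. Paths through (14, 8): (paths (0, 0) → (14, 8)) × (paths (14, 8) → (15, 19)) = C(22, 14) · C(12, 1) = 319770 · 12 = 3837240. Avoidance count = 1855967520 − 3837240 = 1852130280.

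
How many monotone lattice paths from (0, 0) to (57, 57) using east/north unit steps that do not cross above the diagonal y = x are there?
C_57 = 26700952856774851904245220912664

These NE paths below the diagonal are counted by the Catalan number C_n = (1/(n + 1)) · C(2n, n). For n = 57: C_57 = (1/58) · C(114, 57) = 1548655265692941410446222812934512/58 = 26700952856774851904245220912664.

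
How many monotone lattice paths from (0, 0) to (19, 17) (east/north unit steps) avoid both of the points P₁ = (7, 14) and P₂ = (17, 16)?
Number of paths = 5067203310

Inclusion–exclusion. Total paths: C(36, 19) = 8597496600. Through P₁: C(21, 7)·C(15, 12) = 52907400. Through P₂: C(33, 17)·C(3, 2) = 3500409330. Since P₁ is strictly southwest of P₂, a monotone path through both must visit P₁ then P₂; paths through both = C(21, 7)·C(12, 10)·C(3, 2) = 23023440. Avoid both = 8597496600 − 52907400 − 3500409330 + 23023440 = 5067203310.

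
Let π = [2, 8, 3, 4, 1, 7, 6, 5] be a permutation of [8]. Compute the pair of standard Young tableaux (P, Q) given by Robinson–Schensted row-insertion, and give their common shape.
P = [1, 3, 4, 5] / [2, 6] / [7] / [8];  Q = [1, 2, 4, 6] / [3, 7] / [5] / [8];  common shape = (4, 2, 1, 1)

Row-insert the values π_1, π_2, … into P one at a time, bumping the leftmost entry strictly greater than the inserted value down to the next row. The recording tableau Q records, in position (i, j), the step at which that cell was added to P.
  Insert 2 (step 1): P = [2];  Q = [1]
  Insert 8 (step 2): P = [2, 8];  Q = [1, 2]
  Insert 3 (step 3): P = [2, 3] / [8];  Q = [1, 2] / [3]
  Insert 4 (step 4): P = [2, 3, 4] / [8];  Q = [1, 2, 4] / [3]
  Insert 1 (step 5): P = [1, 3, 4] / [2] / [8];  Q = [1, 2, 4] / [3] / [5]
  Insert 7 (step 6): P = [1, 3, 4, 7] / [2] / [8];  Q = [1, 2, 4, 6] / [3] / [5]
  Insert 6 (step 7): P = [1, 3, 4, 6] / [2, 7] / [8];  Q = [1, 2, 4, 6] / [3, 7] / [5]
  Insert 5 (step 8): P = [1, 3, 4, 5] / [2, 6] / [7] / [8];  Q = [1, 2, 4, 6] / [3, 7] / [5] / [8]
Final shape: (4, 2, 1, 1).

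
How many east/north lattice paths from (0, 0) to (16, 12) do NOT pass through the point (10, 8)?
Number of paths = 21232575

Total paths from (0, 0) to (16, 12): C(28, 16) = 30421755. Paths through (10, 8): (paths (0, 0) → (10, 8)) × (paths (10, 8) → (16, 12)) = C(18, 10) · C(10, 6) = 43758 · 210 = 9189180. Avoidance count = 30421755 − 9189180 = 21232575.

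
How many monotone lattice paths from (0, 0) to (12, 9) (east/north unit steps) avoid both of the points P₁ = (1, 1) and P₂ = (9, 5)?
Number of paths = 107346

Inclusion–exclusion. Total paths: C(21, 12) = 293930. Through P₁: C(2, 1)·C(19, 11) = 151164. Through P₂: C(14, 9)·C(7, 3) = 70070. Since P₁ is strictly southwest of P₂, a monotone path through both must visit P₁ then P₂; paths through both = C(2, 1)·C(12, 8)·C(7, 3) = 34650. Avoid both = 293930 − 151164 − 70070 + 34650 = 107346.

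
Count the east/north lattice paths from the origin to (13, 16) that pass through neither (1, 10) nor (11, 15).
Number of paths = 44580330

Inclusion–exclusion. Total paths: C(29, 13) = 67863915. Through P₁: C(11, 1)·C(18, 12) = 204204. Through P₂: C(26, 11)·C(3, 2) = 23178480. Since P₁ is strictly southwest of P₂, a monotone path through both must visit P₁ then P₂; paths through both = C(11, 1)·C(15, 10)·C(3, 2) = 99099. Avoid both = 67863915 − 204204 − 23178480 + 99099 = 44580330.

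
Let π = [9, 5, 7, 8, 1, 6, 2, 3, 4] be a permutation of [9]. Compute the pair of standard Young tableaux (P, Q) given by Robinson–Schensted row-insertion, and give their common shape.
P = [1, 2, 3, 4] / [5, 6, 8] / [7] / [9];  Q = [1, 3, 4, 9] / [2, 6, 8] / [5] / [7];  common shape = (4, 3, 1, 1)

Row-insert the values π_1, π_2, … into P one at a time, bumping the leftmost entry strictly greater than the inserted value down to the next row. The recording tableau Q records, in position (i, j), the step at which that cell was added to P.
  Insert 9 (step 1): P = [9];  Q = [1]
  Insert 5 (step 2): P = [5] / [9];  Q = [1] / [2]
  Insert 7 (step 3): P = [5, 7] / [9];  Q = [1, 3] / [2]
  Insert 8 (step 4): P = [5, 7, 8] / [9];  Q = [1, 3, 4] / [2]
  Insert 1 (step 5): P = [1, 7, 8] / [5] / [9];  Q = [1, 3, 4] / [2] / [5]
  Insert 6 (step 6): P = [1, 6, 8] / [5, 7] / [9];  Q = [1, 3, 4] / [2, 6] / [5]
  Insert 2 (step 7): P = [1, 2, 8] / [5, 6] / [7] / [9];  Q = [1, 3, 4] / [2, 6] / [5] / [7]
  Insert 3 (step 8): P = [1, 2, 3] / [5, 6, 8] / [7] / [9];  Q = [1, 3, 4] / [2, 6, 8] / [5] / [7]
  Insert 4 (step 9): P = [1, 2, 3, 4] / [5, 6, 8] / [7] / [9];  Q = [1, 3, 4, 9] / [2, 6, 8] / [5] / [7]
Final shape: (4, 3, 1, 1).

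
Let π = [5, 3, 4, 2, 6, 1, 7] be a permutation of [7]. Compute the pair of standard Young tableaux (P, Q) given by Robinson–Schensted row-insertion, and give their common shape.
P = [1, 4, 6, 7] / [2] / [3] / [5];  Q = [1, 3, 5, 7] / [2] / [4] / [6];  common shape = (4, 1, 1, 1)

Row-insert the values π_1, π_2, … into P one at a time, bumping the leftmost entry strictly greater than the inserted value down to the next row. The recording tableau Q records, in position (i, j), the step at which that cell was added to P.
  Insert 5 (step 1): P = [5];  Q = [1]
  Insert 3 (step 2): P = [3] / [5];  Q = [1] / [2]
  Insert 4 (step 3): P = [3, 4] / [5];  Q = [1, 3] / [2]
  Insert 2 (step 4): P = [2, 4] / [3] / [5];  Q = [1, 3] / [2] / [4]
  Insert 6 (step 5): P = [2, 4, 6] / [3] / [5];  Q = [1, 3, 5] / [2] / [4]
  Insert 1 (step 6): P = [1, 4, 6] / [2] / [3] / [5];  Q = [1, 3, 5] / [2] / [4] / [6]
  Insert 7 (step 7): P = [1, 4, 6, 7] / [2] / [3] / [5];  Q = [1, 3, 5, 7] / [2] / [4] / [6]
Final shape: (4, 1, 1, 1).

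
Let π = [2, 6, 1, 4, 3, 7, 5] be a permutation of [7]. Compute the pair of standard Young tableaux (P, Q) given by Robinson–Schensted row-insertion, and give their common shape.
P = [1, 3, 5] / [2, 4, 7] / [6];  Q = [1, 2, 6] / [3, 4, 7] / [5];  common shape = (3, 3, 1)

Row-insert the values π_1, π_2, … into P one at a time, bumping the leftmost entry strictly greater than the inserted value down to the next row. The recording tableau Q records, in position (i, j), the step at which that cell was added to P.
  Insert 2 (step 1): P = [2];  Q = [1]
  Insert 6 (step 2): P = [2, 6];  Q = [1, 2]
  Insert 1 (step 3): P = [1, 6] / [2];  Q = [1, 2] / [3]
  Insert 4 (step 4): P = [1, 4] / [2, 6];  Q = [1, 2] / [3, 4]
  Insert 3 (step 5): P = [1, 3] / [2, 4] / [6];  Q = [1, 2] / [3, 4] / [5]
  Insert 7 (step 6): P = [1, 3, 7] / [2, 4] / [6];  Q = [1, 2, 6] / [3, 4] / [5]
  Insert 5 (step 7): P = [1, 3, 5] / [2, 4, 7] / [6];  Q = [1, 2, 6] / [3, 4, 7] / [5]
Final shape: (3, 3, 1).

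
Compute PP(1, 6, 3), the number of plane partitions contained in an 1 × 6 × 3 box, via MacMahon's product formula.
PP(1, 6, 3) = 84

Evaluate the triple product over i = 1..1, j = 1..6, k = 1..3. The factors are (2/1) · (3/2) · (4/3) · (3/2) · (4/3) · (5/4) · (4/3) · (5/4) · … (18 factors total). The numerators and denominators telescope so the product is an integer; carrying out the multiplication exactly gives PP(1, 6, 3) = 84.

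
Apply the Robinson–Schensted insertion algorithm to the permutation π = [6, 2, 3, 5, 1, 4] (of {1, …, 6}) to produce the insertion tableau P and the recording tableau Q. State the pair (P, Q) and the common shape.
P = [1, 3, 4] / [2, 5] / [6];  Q = [1, 3, 4] / [2, 6] / [5];  common shape = (3, 2, 1)

Row-insert the values π_1, π_2, … into P one at a time, bumping the leftmost entry strictly greater than the inserted value down to the next row. The recording tableau Q records, in position (i, j), the step at which that cell was added to P.
  Insert 6 (step 1): P = [6];  Q = [1]
  Insert 2 (step 2): P = [2] / [6];  Q = [1] / [2]
  Insert 3 (step 3): P = [2, 3] / [6];  Q = [1, 3] / [2]
  Insert 5 (step 4): P = [2, 3, 5] / [6];  Q = [1, 3, 4] / [2]
  Insert 1 (step 5): P = [1, 3, 5] / [2] / [6];  Q = [1, 3, 4] / [2] / [5]
  Insert 4 (step 6): P = [1, 3, 4] / [2, 5] / [6];  Q = [1, 3, 4] / [2, 6] / [5]
Final shape: (3, 2, 1).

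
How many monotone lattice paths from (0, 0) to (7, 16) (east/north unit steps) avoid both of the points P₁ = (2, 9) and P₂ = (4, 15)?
Number of paths = 192253

Inclusion–exclusion. Total paths: C(23, 7) = 245157. Through P₁: C(11, 2)·C(12, 5) = 43560. Through P₂: C(19, 4)·C(4, 3) = 15504. Since P₁ is strictly southwest of P₂, a monotone path through both must visit P₁ then P₂; paths through both = C(11, 2)·C(8, 2)·C(4, 3) = 6160. Avoid both = 245157 − 43560 − 15504 + 6160 = 192253.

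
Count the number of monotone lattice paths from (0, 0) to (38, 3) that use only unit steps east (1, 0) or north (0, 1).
Number of paths = 10660

A monotone lattice path from (0, 0) to (38, 3) consists of 38 east steps and 3 north steps in some order, so it is determined by which 38 of the 41 steps are east. The count is C(41, 38) = 10660.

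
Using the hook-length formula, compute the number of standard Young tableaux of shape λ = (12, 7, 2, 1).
# SYT of shape (12, 7, 2, 1) = 38201856

Hook-length formula: f^λ = n! / Π hook(c), product over all cells c of the Young diagram. For λ = (12, 7, 2, 1), n = 22 boxes. Hook lengths by row (left-to-right, top-to-bottom): [15, 13, 11, 10, 9, 8, 7, 5, 4, 3, 2, 1]; [9, 7, 5, 4, 3, 2, 1]; [3, 1]; [1]. Product of hooks = 29422673280000. So f^λ = 22! / 29422673280000 = 1124000727777607680000 / 29422673280000 = 38201856.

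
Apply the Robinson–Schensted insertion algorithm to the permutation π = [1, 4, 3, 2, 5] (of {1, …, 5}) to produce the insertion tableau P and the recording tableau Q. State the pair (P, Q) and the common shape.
P = [1, 2, 5] / [3] / [4];  Q = [1, 2, 5] / [3] / [4];  common shape = (3, 1, 1)

Row-insert the values π_1, π_2, … into P one at a time, bumping the leftmost entry strictly greater than the inserted value down to the next row. The recording tableau Q records, in position (i, j), the step at which that cell was added to P.
  Insert 1 (step 1): P = [1];  Q = [1]
  Insert 4 (step 2): P = [1, 4];  Q = [1, 2]
  Insert 3 (step 3): P = [1, 3] / [4];  Q = [1, 2] / [3]
  Insert 2 (step 4): P = [1, 2] / [3] / [4];  Q = [1, 2] / [3] / [4]
  Insert 5 (step 5): P = [1, 2, 5] / [3] / [4];  Q = [1, 2, 5] / [3] / [4]
Final shape: (3, 1, 1).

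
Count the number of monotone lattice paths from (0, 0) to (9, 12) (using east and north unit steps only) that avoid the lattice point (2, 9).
Number of paths = 287330

Total paths from (0, 0) to (9, 12): C(21, 9) = 293930. Paths through (2, 9): (paths (0, 0) → (2, 9)) × (paths (2, 9) → (9, 12)) = C(11, 2) · C(10, 7) = 55 · 120 = 6600. Avoidance count = 293930 − 6600 = 287330.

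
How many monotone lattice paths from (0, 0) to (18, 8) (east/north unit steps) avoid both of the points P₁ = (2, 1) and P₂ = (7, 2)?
Number of paths = 604036

Inclusion–exclusion. Total paths: C(26, 18) = 1562275. Through P₁: C(3, 2)·C(23, 16) = 735471. Through P₂: C(9, 7)·C(17, 11) = 445536. Since P₁ is strictly southwest of P₂, a monotone path through both must visit P₁ then P₂; paths through both = C(3, 2)·C(6, 5)·C(17, 11) = 222768. Avoid both = 1562275 − 735471 − 445536 + 222768 = 604036.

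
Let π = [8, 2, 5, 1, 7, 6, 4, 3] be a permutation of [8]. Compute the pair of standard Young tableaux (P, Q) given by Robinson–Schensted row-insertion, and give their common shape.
P = [1, 3, 6] / [2, 4] / [5] / [7] / [8];  Q = [1, 3, 5] / [2, 6] / [4] / [7] / [8];  common shape = (3, 2, 1, 1, 1)

Row-insert the values π_1, π_2, … into P one at a time, bumping the leftmost entry strictly greater than the inserted value down to the next row. The recording tableau Q records, in position (i, j), the step at which that cell was added to P.
  Insert 8 (step 1): P = [8];  Q = [1]
  Insert 2 (step 2): P = [2] / [8];  Q = [1] / [2]
  Insert 5 (step 3): P = [2, 5] / [8];  Q = [1, 3] / [2]
  Insert 1 (step 4): P = [1, 5] / [2] / [8];  Q = [1, 3] / [2] / [4]
  Insert 7 (step 5): P = [1, 5, 7] / [2] / [8];  Q = [1, 3, 5] / [2] / [4]
  Insert 6 (step 6): P = [1, 5, 6] / [2, 7] / [8];  Q = [1, 3, 5] / [2, 6] / [4]
  Insert 4 (step 7): P = [1, 4, 6] / [2, 5] / [7] / [8];  Q = [1, 3, 5] / [2, 6] / [4] / [7]
  Insert 3 (step 8): P = [1, 3, 6] / [2, 4] / [5] / [7] / [8];  Q = [1, 3, 5] / [2, 6] / [4] / [7] / [8]
Final shape: (3, 2, 1, 1, 1).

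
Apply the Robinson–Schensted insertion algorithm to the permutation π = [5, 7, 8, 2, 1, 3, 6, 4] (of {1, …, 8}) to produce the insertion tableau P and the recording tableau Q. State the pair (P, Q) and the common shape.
P = [1, 3, 4] / [2, 6, 8] / [5, 7];  Q = [1, 2, 3] / [4, 6, 7] / [5, 8];  common shape = (3, 3, 2)

Row-insert the values π_1, π_2, … into P one at a time, bumping the leftmost entry strictly greater than the inserted value down to the next row. The recording tableau Q records, in position (i, j), the step at which that cell was added to P.
  Insert 5 (step 1): P = [5];  Q = [1]
  Insert 7 (step 2): P = [5, 7];  Q = [1, 2]
  Insert 8 (step 3): P = [5, 7, 8];  Q = [1, 2, 3]
  Insert 2 (step 4): P = [2, 7, 8] / [5];  Q = [1, 2, 3] / [4]
  Insert 1 (step 5): P = [1, 7, 8] / [2] / [5];  Q = [1, 2, 3] / [4] / [5]
  Insert 3 (step 6): P = [1, 3, 8] / [2, 7] / [5];  Q = [1, 2, 3] / [4, 6] / [5]
  Insert 6 (step 7): P = [1, 3, 6] / [2, 7, 8] / [5];  Q = [1, 2, 3] / [4, 6, 7] / [5]
  Insert 4 (step 8): P = [1, 3, 4] / [2, 6, 8] / [5, 7];  Q = [1, 2, 3] / [4, 6, 7] / [5, 8]
Final shape: (3, 3, 2).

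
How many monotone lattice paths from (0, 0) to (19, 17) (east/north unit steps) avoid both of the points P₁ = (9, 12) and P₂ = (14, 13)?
Number of paths = 5409690090

Inclusion–exclusion. Total paths: C(36, 19) = 8597496600. Through P₁: C(21, 9)·C(15, 10) = 882671790. Through P₂: C(27, 14)·C(9, 5) = 2527345800. Since P₁ is strictly southwest of P₂, a monotone path through both must visit P₁ then P₂; paths through both = C(21, 9)·C(6, 5)·C(9, 5) = 222211080. Avoid both = 8597496600 − 882671790 − 2527345800 + 222211080 = 5409690090.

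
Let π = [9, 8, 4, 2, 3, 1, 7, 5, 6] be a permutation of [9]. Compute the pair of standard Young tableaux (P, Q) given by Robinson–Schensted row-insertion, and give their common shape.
P = [1, 3, 5, 6] / [2, 7] / [4] / [8] / [9];  Q = [1, 5, 7, 9] / [2, 8] / [3] / [4] / [6];  common shape = (4, 2, 1, 1, 1)

Row-insert the values π_1, π_2, … into P one at a time, bumping the leftmost entry strictly greater than the inserted value down to the next row. The recording tableau Q records, in position (i, j), the step at which that cell was added to P.
  Insert 9 (step 1): P = [9];  Q = [1]
  Insert 8 (step 2): P = [8] / [9];  Q = [1] / [2]
  Insert 4 (step 3): P = [4] / [8] / [9];  Q = [1] / [2] / [3]
  Insert 2 (step 4): P = [2] / [4] / [8] / [9];  Q = [1] / [2] / [3] / [4]
  Insert 3 (step 5): P = [2, 3] / [4] / [8] / [9];  Q = [1, 5] / [2] / [3] / [4]
  Insert 1 (step 6): P = [1, 3] / [2] / [4] / [8] / [9];  Q = [1, 5] / [2] / [3] / [4] / [6]
  Insert 7 (step 7): P = [1, 3, 7] / [2] / [4] / [8] / [9];  Q = [1, 5, 7] / [2] / [3] / [4] / [6]
  Insert 5 (step 8): P = [1, 3, 5] / [2, 7] / [4] / [8] / [9];  Q = [1, 5, 7] / [2, 8] / [3] / [4] / [6]
  Insert 6 (step 9): P = [1, 3, 5, 6] / [2, 7] / [4] / [8] / [9];  Q = [1, 5, 7, 9] / [2, 8] / [3] / [4] / [6]
Final shape: (4, 2, 1, 1, 1).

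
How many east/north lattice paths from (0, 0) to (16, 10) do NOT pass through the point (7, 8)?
Number of paths = 4957810

Total paths from (0, 0) to (16, 10): C(26, 16) = 5311735. Paths through (7, 8): (paths (0, 0) → (7, 8)) × (paths (7, 8) → (16, 10)) = C(15, 7) · C(11, 9) = 6435 · 55 = 353925. Avoidance count = 5311735 − 353925 = 4957810.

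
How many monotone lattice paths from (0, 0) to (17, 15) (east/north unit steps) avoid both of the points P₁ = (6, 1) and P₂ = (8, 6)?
Number of paths = 395662200

Inclusion–exclusion. Total paths: C(32, 17) = 565722720. Through P₁: C(7, 6)·C(25, 11) = 31201800. Through P₂: C(14, 8)·C(18, 9) = 146005860. Since P₁ is strictly southwest of P₂, a monotone path through both must visit P₁ then P₂; paths through both = C(7, 6)·C(7, 2)·C(18, 9) = 7147140. Avoid both = 565722720 − 31201800 − 146005860 + 7147140 = 395662200.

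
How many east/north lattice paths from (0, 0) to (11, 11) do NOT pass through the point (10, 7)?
Number of paths = 608192

Total paths from (0, 0) to (11, 11): C(22, 11) = 705432. Paths through (10, 7): (paths (0, 0) → (10, 7)) × (paths (10, 7) → (11, 11)) = C(17, 10) · C(5, 1) = 19448 · 5 = 97240. Avoidance count = 705432 − 97240 = 608192.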